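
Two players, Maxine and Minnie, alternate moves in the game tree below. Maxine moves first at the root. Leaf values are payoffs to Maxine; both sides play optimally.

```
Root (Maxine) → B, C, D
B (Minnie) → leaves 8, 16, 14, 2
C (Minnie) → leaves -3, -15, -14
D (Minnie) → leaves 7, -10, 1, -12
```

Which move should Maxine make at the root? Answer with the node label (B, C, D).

B

B (Minnie): min(8, 16, 14, 2) = 2
C (Minnie): min(-3, -15, -14) = -15
D (Minnie): min(7, -10, 1, -12) = -12
Root (Maxine): max(2, -15, -12) = 2
Maxine picks the child with the highest value: B (value 2).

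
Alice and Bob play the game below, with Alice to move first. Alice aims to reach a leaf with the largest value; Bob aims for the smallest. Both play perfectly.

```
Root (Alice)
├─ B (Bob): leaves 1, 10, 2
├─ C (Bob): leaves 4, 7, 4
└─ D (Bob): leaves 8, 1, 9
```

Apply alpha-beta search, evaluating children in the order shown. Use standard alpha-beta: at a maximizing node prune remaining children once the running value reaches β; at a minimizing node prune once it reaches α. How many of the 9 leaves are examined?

8

B [α=-∞,β=+∞]: v=1
C [α=1,β=+∞]: v=4
D [α=4,β=+∞]: v=1 after child 2 ≤ α → α-cutoff, skip 1
Root [α=-∞,β=+∞]: v=4
Leaves evaluated: 8 of 9.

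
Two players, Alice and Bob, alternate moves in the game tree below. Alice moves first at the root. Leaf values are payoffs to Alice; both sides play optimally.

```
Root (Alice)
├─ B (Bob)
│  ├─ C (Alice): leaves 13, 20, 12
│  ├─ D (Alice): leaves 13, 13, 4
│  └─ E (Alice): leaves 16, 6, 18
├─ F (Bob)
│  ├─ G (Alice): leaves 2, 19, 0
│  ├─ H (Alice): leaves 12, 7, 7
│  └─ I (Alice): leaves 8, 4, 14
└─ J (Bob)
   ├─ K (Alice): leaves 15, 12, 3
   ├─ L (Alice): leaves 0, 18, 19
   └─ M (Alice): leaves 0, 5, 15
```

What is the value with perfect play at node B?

C: max(13, 20, 12) = 20
D: max(13, 13, 4) = 13
E: max(16, 6, 18) = 18
B: min(20, 13, 18) = 13

13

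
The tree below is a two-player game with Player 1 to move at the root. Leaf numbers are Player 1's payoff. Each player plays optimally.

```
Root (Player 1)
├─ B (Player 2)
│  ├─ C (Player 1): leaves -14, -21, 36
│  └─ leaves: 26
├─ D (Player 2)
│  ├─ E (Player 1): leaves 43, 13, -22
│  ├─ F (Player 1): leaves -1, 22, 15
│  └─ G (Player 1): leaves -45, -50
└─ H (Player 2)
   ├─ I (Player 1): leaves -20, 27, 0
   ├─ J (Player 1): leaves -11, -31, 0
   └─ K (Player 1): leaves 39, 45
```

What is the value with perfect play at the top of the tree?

C (Player 1): max(-14, -21, 36) = 36
B (Player 2): min(36, 26) = 26
E (Player 1): max(43, 13, -22) = 43
F (Player 1): max(-1, 22, 15) = 22
G (Player 1): max(-45, -50) = -45
D (Player 2): min(43, 22, -45) = -45
I (Player 1): max(-20, 27, 0) = 27
J (Player 1): max(-11, -31, 0) = 0
K (Player 1): max(39, 45) = 45
H (Player 2): min(27, 0, 45) = 0
Root (Player 1): max(26, -45, 0) = 26

26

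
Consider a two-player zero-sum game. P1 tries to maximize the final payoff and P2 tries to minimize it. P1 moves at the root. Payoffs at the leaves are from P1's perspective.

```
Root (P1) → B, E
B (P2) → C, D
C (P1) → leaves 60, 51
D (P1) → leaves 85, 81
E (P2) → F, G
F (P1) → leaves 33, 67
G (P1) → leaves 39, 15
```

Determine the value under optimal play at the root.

60

C (P1): max(60, 51) = 60
D (P1): max(85, 81) = 85
B (P2): min(60, 85) = 60
F (P1): max(33, 67) = 67
G (P1): max(39, 15) = 39
E (P2): min(67, 39) = 39
Root (P1): max(60, 39) = 60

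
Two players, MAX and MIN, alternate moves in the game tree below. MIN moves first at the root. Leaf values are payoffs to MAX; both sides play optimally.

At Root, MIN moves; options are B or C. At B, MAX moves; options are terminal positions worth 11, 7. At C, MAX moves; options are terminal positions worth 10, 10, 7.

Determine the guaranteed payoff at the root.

10

B (MAX): max(11, 7) = 11
C (MAX): max(10, 10, 7) = 10
Root (MIN): min(11, 10) = 10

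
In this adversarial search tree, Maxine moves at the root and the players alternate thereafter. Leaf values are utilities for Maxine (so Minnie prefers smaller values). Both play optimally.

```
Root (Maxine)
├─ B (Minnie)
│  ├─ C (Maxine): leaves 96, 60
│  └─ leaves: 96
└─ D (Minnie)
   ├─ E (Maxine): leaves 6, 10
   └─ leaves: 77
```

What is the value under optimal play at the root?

96

C (Maxine): max(96, 60) = 96
B (Minnie): min(96, 96) = 96
E (Maxine): max(6, 10) = 10
D (Minnie): min(10, 77) = 10
Root (Maxine): max(96, 10) = 96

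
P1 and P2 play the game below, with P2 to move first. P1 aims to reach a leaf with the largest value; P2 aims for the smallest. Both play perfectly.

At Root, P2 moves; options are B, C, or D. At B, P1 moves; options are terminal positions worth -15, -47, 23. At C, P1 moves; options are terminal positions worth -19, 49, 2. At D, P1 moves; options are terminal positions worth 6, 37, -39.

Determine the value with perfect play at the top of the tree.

B (P1): max(-15, -47, 23) = 23
C (P1): max(-19, 49, 2) = 49
D (P1): max(6, 37, -39) = 37
Root (P2): min(23, 49, 37) = 23

23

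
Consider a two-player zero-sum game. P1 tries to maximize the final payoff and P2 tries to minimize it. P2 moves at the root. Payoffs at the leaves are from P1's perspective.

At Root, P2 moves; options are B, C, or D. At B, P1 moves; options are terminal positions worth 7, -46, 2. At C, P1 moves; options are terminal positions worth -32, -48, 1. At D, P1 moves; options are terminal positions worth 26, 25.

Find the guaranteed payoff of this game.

B (P1): max(7, -46, 2) = 7
C (P1): max(-32, -48, 1) = 1
D (P1): max(26, 25) = 26
Root (P2): min(7, 1, 26) = 1

1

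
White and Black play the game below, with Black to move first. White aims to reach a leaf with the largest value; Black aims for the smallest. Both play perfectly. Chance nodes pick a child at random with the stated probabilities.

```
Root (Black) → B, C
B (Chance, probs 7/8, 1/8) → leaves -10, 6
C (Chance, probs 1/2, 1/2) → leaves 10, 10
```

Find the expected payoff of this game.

B (Chance): 7/8·-10 + 1/8·6 = -8
C (Chance): 1/2·10 + 1/2·10 = 10
Root (Black): min(-8, 10) = -8

-8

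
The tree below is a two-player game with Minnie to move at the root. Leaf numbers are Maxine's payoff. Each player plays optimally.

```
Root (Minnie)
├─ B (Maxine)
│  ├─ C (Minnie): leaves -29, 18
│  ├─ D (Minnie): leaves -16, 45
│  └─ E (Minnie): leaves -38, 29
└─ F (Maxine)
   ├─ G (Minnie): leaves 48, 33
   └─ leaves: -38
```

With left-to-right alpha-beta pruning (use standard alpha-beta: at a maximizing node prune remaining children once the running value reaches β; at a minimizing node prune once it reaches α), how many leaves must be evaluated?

C [α=-∞,β=+∞]: v=-29
D [α=-29,β=+∞]: v=-16
E [α=-16,β=+∞]: v=-38 after child 1 ≤ α → α-cutoff, skip 1
B [α=-∞,β=+∞]: v=-16
G [α=-∞,β=-16]: v=33
F [α=-∞,β=-16]: v=33 after child 1 ≥ β → β-cutoff, skip 1
Root [α=-∞,β=+∞]: v=-16
Leaves evaluated: 7 of 9.

7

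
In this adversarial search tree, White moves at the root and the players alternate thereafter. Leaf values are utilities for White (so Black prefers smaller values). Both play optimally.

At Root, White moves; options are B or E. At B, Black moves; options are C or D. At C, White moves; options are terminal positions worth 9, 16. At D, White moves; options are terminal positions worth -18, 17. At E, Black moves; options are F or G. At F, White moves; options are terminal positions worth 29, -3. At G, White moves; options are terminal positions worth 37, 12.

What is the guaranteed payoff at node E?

F: max(29, -3) = 29
G: max(37, 12) = 37
E: min(29, 37) = 29

29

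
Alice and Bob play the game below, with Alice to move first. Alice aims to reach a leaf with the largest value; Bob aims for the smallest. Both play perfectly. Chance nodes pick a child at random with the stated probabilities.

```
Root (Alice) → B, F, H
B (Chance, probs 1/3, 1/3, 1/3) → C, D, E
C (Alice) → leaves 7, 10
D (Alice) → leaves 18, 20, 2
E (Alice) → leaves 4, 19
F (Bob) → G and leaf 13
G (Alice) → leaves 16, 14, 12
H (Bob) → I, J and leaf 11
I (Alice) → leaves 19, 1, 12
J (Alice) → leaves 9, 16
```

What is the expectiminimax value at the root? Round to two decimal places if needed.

16.33

C (Alice): max(7, 10) = 10
D (Alice): max(18, 20, 2) = 20
E (Alice): max(4, 19) = 19
B (Chance): 1/3·10 + 1/3·20 + 1/3·19 = 16.33
G (Alice): max(16, 14, 12) = 16
F (Bob): min(16, 13) = 13
I (Alice): max(19, 1, 12) = 19
J (Alice): max(9, 16) = 16
H (Bob): min(19, 16, 11) = 11
Root (Alice): max(16.33, 13, 11) = 16.33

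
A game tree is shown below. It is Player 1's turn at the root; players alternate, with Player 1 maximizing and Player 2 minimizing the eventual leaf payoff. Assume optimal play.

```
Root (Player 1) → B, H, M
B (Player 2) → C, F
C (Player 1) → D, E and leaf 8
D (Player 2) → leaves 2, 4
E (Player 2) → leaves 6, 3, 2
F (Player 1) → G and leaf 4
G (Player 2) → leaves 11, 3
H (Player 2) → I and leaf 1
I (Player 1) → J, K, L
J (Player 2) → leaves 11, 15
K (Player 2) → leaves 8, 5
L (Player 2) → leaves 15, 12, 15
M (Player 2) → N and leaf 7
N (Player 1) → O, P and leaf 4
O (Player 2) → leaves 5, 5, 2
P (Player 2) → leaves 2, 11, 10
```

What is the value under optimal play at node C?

D: min(2, 4) = 2
E: min(6, 3, 2) = 2
C: max(2, 2, 8) = 8

8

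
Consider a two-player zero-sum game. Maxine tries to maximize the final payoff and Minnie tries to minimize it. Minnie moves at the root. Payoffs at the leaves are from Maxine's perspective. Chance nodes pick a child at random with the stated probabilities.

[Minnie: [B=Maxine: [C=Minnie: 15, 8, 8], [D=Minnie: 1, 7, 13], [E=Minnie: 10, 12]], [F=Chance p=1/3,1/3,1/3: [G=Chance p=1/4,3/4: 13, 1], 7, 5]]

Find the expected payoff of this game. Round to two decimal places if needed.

5.33

C (Minnie): min(15, 8, 8) = 8
D (Minnie): min(1, 7, 13) = 1
E (Minnie): min(10, 12) = 10
B (Maxine): max(8, 1, 10) = 10
G (Chance): 1/4·13 + 3/4·1 = 4
F (Chance): 1/3·4 + 1/3·7 + 1/3·5 = 5.33
Root (Minnie): min(10, 5.33) = 5.33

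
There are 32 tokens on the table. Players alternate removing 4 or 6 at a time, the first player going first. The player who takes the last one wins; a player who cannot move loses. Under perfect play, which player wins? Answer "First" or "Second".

i:   0  1  2  3  4  5  6  7  8  9 10 11 12 13 14 15 16 17 18 19 20 21 22 23 24 25 26 27 28 29 30 31 32
     L  L  L  L  W  W  W  W  W  W  L  L  L  L  W  W  W  W  W  W  L  L  L  L  W  W  W  W  W  W  L  L  L
Position 32 is L, so the second player wins.

Second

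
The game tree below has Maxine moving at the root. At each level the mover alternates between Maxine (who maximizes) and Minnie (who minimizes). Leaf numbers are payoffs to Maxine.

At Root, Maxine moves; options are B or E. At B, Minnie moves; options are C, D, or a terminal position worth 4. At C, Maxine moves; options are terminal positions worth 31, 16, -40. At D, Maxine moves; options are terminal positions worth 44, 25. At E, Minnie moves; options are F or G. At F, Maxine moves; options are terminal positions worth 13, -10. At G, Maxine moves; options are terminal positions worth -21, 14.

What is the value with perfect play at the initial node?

13

C (Maxine): max(31, 16, -40) = 31
D (Maxine): max(44, 25) = 44
B (Minnie): min(31, 44, 4) = 4
F (Maxine): max(13, -10) = 13
G (Maxine): max(-21, 14) = 14
E (Minnie): min(13, 14) = 13
Root (Maxine): max(4, 13) = 13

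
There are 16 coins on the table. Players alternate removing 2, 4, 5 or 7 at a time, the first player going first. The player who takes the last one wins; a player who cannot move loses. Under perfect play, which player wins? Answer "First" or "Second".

W/L table (W = player to move can force a win):
i:   0  1  2  3  4  5  6  7  8  9 10 11 12 13 14 15 16
     L  L  W  W  W  W  W  W  W  L  L  W  W  W  W  W  W
Position 16 is W, so the first player wins.

First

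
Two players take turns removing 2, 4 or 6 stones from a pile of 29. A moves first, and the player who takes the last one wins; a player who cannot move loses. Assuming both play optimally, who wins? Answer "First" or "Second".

Mark each pile size as W (mover wins) or L (mover loses):
i:   0  1  2  3  4  5  6  7  8  9 10 11 12 13 14 15 16 17 18 19 20 21 22 23 24 25 26 27 28 29
     L  L  W  W  W  W  W  W  L  L  W  W  W  W  W  W  L  L  W  W  W  W  W  W  L  L  W  W  W  W
Position 29 is W, so the first player wins.

First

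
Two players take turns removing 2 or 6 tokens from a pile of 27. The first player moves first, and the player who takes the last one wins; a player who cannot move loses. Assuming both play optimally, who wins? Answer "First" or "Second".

W/L table (W = player to move can force a win):
i:   0  1  2  3  4  5  6  7  8  9 10 11 12 13 14 15 16 17 18 19 20 21 22 23 24 25 26 27
     L  L  W  W  L  L  W  W  L  L  W  W  L  L  W  W  L  L  W  W  L  L  W  W  L  L  W  W
Position 27 is W, so the first player wins.

First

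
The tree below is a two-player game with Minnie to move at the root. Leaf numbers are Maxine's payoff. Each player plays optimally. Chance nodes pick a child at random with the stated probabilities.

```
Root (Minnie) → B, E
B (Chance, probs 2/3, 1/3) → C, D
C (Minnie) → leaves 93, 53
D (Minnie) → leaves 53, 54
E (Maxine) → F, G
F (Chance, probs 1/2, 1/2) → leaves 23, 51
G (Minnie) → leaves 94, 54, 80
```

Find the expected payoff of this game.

53

C (Minnie): min(93, 53) = 53
D (Minnie): min(53, 54) = 53
B (Chance): 2/3·53 + 1/3·53 = 53
F (Chance): 1/2·23 + 1/2·51 = 37
G (Minnie): min(94, 54, 80) = 54
E (Maxine): max(37, 54) = 54
Root (Minnie): min(53, 54) = 53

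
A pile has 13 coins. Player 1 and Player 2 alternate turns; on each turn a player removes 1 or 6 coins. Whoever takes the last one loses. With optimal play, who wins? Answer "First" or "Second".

First

i:   0  1  2  3  4  5  6  7  8  9 10 11 12 13
     W  L  W  L  W  L  W  W  L  W  L  W  L  W
Position 13 is W, so the first player wins.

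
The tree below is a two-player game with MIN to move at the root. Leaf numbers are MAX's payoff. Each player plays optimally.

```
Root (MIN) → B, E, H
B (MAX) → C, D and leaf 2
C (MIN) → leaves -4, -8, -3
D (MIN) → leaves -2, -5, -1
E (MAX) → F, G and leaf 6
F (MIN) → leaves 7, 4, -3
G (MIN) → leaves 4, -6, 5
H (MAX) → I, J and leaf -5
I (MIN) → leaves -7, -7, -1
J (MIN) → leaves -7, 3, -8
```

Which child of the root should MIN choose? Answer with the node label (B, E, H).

C (MIN): min(-4, -8, -3) = -8
D (MIN): min(-2, -5, -1) = -5
B (MAX): max(-8, -5, 2) = 2
F (MIN): min(7, 4, -3) = -3
G (MIN): min(4, -6, 5) = -6
E (MAX): max(-3, -6, 6) = 6
I (MIN): min(-7, -7, -1) = -7
J (MIN): min(-7, 3, -8) = -8
H (MAX): max(-7, -8, -5) = -5
Root (MIN): min(2, 6, -5) = -5
MIN picks the child with the lowest value: H (value -5).

H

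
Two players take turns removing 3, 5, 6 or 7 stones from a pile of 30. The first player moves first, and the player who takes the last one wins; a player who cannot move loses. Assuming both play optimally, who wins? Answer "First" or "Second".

Second

Positions where the player to move wins (W) vs loses (L):
i:   0  1  2  3  4  5  6  7  8  9 10 11 12 13 14 15 16 17 18 19 20 21 22 23 24 25 26 27 28 29 30
     L  L  L  W  W  W  W  W  W  W  L  L  L  W  W  W  W  W  W  W  L  L  L  W  W  W  W  W  W  W  L
Position 30 is L, so the second player wins.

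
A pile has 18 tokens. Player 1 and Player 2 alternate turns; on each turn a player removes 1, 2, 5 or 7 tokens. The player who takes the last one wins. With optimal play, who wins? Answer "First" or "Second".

Second

Mark each pile size as W (mover wins) or L (mover loses):
i:   0  1  2  3  4  5  6  7  8  9 10 11 12 13 14 15 16 17 18
     L  W  W  L  W  W  L  W  W  L  W  W  L  W  W  L  W  W  L
Position 18 is L, so the second player wins.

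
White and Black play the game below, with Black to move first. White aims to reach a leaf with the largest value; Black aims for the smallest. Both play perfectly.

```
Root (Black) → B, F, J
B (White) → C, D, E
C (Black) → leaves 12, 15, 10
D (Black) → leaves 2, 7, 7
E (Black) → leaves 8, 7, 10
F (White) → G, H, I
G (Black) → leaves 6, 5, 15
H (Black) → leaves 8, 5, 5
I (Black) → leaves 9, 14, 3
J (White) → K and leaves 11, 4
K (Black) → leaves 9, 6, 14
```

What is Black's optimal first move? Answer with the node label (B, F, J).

F

C (Black): min(12, 15, 10) = 10
D (Black): min(2, 7, 7) = 2
E (Black): min(8, 7, 10) = 7
B (White): max(10, 2, 7) = 10
G (Black): min(6, 5, 15) = 5
H (Black): min(8, 5, 5) = 5
I (Black): min(9, 14, 3) = 3
F (White): max(5, 5, 3) = 5
K (Black): min(9, 6, 14) = 6
J (White): max(6, 11, 4) = 11
Root (Black): min(10, 5, 11) = 5
Black picks the child with the lowest value: F (value 5).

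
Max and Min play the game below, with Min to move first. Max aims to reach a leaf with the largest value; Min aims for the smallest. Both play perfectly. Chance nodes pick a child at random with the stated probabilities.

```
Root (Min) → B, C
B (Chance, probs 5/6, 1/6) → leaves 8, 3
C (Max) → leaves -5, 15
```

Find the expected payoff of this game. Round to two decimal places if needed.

B (Chance): 5/6·8 + 1/6·3 = 7.17
C (Max): max(-5, 15) = 15
Root (Min): min(7.17, 15) = 7.17

7.17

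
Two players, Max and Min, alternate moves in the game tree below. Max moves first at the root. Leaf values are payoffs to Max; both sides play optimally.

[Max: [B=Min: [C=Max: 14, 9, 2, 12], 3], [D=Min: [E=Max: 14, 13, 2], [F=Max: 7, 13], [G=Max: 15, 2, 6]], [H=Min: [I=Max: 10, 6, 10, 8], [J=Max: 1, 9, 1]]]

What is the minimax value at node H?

9

I: max(10, 6, 10, 8) = 10
J: max(1, 9, 1) = 9
H: min(10, 9) = 9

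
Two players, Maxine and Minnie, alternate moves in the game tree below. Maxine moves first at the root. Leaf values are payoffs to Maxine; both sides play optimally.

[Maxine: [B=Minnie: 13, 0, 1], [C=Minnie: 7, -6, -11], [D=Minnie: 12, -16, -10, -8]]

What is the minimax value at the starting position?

B (Minnie): min(13, 0, 1) = 0
C (Minnie): min(7, -6, -11) = -11
D (Minnie): min(12, -16, -10, -8) = -16
Root (Maxine): max(0, -11, -16) = 0

0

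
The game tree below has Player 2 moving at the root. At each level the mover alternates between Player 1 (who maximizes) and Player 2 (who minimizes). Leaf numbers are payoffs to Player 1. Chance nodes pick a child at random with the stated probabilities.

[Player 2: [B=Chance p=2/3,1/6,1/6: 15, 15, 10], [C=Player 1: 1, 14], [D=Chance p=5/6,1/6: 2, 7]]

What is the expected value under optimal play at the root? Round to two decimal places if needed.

2.83

B (Chance): 2/3·15 + 1/6·15 + 1/6·10 = 14.17
C (Player 1): max(1, 14) = 14
D (Chance): 5/6·2 + 1/6·7 = 2.83
Root (Player 2): min(14.17, 14, 2.83) = 2.83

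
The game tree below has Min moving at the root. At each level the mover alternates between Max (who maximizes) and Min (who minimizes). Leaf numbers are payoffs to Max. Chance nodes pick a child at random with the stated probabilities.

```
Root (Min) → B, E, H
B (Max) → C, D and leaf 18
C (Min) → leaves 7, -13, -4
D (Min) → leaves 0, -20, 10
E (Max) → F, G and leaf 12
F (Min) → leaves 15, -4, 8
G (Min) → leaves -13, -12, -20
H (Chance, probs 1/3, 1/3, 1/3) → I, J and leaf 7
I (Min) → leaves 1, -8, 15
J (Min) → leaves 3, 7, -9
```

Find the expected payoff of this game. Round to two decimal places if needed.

C (Min): min(7, -13, -4) = -13
D (Min): min(0, -20, 10) = -20
B (Max): max(-13, -20, 18) = 18
F (Min): min(15, -4, 8) = -4
G (Min): min(-13, -12, -20) = -20
E (Max): max(-4, -20, 12) = 12
I (Min): min(1, -8, 15) = -8
J (Min): min(3, 7, -9) = -9
H (Chance): 1/3·-8 + 1/3·-9 + 1/3·7 = -3.33
Root (Min): min(18, 12, -3.33) = -3.33

-3.33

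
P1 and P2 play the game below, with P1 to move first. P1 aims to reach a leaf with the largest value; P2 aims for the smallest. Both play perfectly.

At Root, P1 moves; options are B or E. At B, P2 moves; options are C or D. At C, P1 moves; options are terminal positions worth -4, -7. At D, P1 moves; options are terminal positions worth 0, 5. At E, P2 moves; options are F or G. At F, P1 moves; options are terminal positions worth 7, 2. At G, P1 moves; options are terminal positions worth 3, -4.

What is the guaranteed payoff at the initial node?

3

C (P1): max(-4, -7) = -4
D (P1): max(0, 5) = 5
B (P2): min(-4, 5) = -4
F (P1): max(7, 2) = 7
G (P1): max(3, -4) = 3
E (P2): min(7, 3) = 3
Root (P1): max(-4, 3) = 3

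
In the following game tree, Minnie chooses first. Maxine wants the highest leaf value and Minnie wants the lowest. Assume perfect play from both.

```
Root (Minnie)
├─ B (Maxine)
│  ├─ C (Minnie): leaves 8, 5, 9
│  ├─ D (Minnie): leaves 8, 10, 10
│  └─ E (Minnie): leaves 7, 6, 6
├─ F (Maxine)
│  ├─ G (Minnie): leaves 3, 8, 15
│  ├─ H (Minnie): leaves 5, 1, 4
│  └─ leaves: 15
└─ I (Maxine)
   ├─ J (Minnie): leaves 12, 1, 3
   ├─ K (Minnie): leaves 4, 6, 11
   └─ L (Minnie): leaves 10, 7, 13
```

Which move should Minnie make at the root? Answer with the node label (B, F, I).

C (Minnie): min(8, 5, 9) = 5
D (Minnie): min(8, 10, 10) = 8
E (Minnie): min(7, 6, 6) = 6
B (Maxine): max(5, 8, 6) = 8
G (Minnie): min(3, 8, 15) = 3
H (Minnie): min(5, 1, 4) = 1
F (Maxine): max(3, 1, 15) = 15
J (Minnie): min(12, 1, 3) = 1
K (Minnie): min(4, 6, 11) = 4
L (Minnie): min(10, 7, 13) = 7
I (Maxine): max(1, 4, 7) = 7
Root (Minnie): min(8, 15, 7) = 7
Minnie picks the child with the lowest value: I (value 7).

I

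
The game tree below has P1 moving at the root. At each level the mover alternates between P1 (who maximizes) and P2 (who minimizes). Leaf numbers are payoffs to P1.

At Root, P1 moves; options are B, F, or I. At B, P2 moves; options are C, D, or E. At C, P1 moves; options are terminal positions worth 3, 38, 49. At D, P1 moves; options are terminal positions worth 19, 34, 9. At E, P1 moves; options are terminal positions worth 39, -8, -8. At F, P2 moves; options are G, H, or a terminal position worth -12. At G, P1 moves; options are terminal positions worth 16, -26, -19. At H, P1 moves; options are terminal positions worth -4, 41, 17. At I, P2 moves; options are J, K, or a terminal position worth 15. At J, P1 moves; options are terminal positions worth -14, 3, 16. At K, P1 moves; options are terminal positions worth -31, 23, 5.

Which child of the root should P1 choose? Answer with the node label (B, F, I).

C (P1): max(3, 38, 49) = 49
D (P1): max(19, 34, 9) = 34
E (P1): max(39, -8, -8) = 39
B (P2): min(49, 34, 39) = 34
G (P1): max(16, -26, -19) = 16
H (P1): max(-4, 41, 17) = 41
F (P2): min(16, 41, -12) = -12
J (P1): max(-14, 3, 16) = 16
K (P1): max(-31, 23, 5) = 23
I (P2): min(16, 23, 15) = 15
Root (P1): max(34, -12, 15) = 34
P1 picks the child with the highest value: B (value 34).

B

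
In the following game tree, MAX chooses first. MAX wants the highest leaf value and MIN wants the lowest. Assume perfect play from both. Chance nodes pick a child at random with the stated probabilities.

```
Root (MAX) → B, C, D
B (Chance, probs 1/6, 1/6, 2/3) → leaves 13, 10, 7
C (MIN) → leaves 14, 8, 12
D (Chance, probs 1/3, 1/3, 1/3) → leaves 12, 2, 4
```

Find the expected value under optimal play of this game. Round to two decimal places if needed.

8.5

B (Chance): 1/6·13 + 1/6·10 + 2/3·7 = 8.5
C (MIN): min(14, 8, 12) = 8
D (Chance): 1/3·12 + 1/3·2 + 1/3·4 = 6
Root (MAX): max(8.5, 8, 6) = 8.5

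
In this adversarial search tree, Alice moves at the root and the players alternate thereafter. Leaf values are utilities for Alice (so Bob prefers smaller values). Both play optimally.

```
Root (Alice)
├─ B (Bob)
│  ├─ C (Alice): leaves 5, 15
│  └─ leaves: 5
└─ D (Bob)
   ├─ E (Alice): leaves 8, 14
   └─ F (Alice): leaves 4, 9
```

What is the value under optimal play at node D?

9

E: max(8, 14) = 14
F: max(4, 9) = 9
D: min(14, 9) = 9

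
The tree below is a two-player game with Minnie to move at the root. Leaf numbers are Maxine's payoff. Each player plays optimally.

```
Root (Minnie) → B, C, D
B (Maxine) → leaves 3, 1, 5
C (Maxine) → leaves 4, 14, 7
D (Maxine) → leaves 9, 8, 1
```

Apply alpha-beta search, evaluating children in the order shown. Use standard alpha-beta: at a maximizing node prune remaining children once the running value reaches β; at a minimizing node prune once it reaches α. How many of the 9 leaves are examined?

6

B [α=-∞,β=+∞]: v=5
C [α=-∞,β=5]: v=14 after child 2 ≥ β → β-cutoff, skip 1
D [α=-∞,β=5]: v=9 after child 1 ≥ β → β-cutoff, skip 2
Root [α=-∞,β=+∞]: v=5
Leaves evaluated: 6 of 9.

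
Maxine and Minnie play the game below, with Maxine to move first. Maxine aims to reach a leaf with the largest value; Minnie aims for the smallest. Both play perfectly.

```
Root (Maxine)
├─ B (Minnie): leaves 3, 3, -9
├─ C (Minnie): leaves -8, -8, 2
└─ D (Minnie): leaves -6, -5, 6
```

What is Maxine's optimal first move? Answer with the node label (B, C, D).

D

B (Minnie): min(3, 3, -9) = -9
C (Minnie): min(-8, -8, 2) = -8
D (Minnie): min(-6, -5, 6) = -6
Root (Maxine): max(-9, -8, -6) = -6
Maxine picks the child with the highest value: D (value -6).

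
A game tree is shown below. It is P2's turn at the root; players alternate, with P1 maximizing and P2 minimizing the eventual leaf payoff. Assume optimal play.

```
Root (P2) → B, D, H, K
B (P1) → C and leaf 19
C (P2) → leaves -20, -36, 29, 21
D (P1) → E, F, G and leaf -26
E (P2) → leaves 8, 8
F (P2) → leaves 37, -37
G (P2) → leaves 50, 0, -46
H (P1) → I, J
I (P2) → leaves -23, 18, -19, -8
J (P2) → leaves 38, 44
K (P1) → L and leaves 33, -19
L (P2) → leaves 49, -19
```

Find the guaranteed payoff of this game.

8

C (P2): min(-20, -36, 29, 21) = -36
B (P1): max(-36, 19) = 19
E (P2): min(8, 8) = 8
F (P2): min(37, -37) = -37
G (P2): min(50, 0, -46) = -46
D (P1): max(8, -37, -46, -26) = 8
I (P2): min(-23, 18, -19, -8) = -23
J (P2): min(38, 44) = 38
H (P1): max(-23, 38) = 38
L (P2): min(49, -19) = -19
K (P1): max(-19, 33, -19) = 33
Root (P2): min(19, 8, 38, 33) = 8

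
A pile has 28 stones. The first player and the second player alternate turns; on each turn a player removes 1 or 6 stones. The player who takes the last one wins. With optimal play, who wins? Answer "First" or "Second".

W/L table (W = player to move can force a win):
i:   0  1  2  3  4  5  6  7  8  9 10 11 12 13 14 15 16 17 18 19 20 21 22 23 24 25 26 27 28
     L  W  L  W  L  W  W  L  W  L  W  L  W  W  L  W  L  W  L  W  W  L  W  L  W  L  W  W  L
Position 28 is L, so the second player wins.

Second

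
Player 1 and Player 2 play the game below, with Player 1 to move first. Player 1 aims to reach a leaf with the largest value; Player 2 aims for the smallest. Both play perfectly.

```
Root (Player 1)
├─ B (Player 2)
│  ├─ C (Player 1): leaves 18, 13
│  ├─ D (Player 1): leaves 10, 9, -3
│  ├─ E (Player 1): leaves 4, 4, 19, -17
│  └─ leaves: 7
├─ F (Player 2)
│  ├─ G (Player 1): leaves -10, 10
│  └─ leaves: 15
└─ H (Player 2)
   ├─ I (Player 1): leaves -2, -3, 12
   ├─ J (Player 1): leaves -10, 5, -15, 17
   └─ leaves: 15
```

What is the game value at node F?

G: max(-10, 10) = 10
F: min(10, 15) = 10

10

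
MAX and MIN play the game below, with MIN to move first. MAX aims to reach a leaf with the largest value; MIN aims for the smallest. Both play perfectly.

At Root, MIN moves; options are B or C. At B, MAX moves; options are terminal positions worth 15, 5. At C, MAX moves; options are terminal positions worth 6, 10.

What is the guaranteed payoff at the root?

10

B (MAX): max(15, 5) = 15
C (MAX): max(6, 10) = 10
Root (MIN): min(15, 10) = 10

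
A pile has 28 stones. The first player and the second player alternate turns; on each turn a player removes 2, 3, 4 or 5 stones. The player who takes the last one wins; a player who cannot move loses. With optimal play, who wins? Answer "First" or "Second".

Compute winning (W) and losing (L) positions by backward induction:
i:   0  1  2  3  4  5  6  7  8  9 10 11 12 13 14 15 16 17 18 19 20 21 22 23 24 25 26 27 28
     L  L  W  W  W  W  W  L  L  W  W  W  W  W  L  L  W  W  W  W  W  L  L  W  W  W  W  W  L
Position 28 is L, so the second player wins.

Second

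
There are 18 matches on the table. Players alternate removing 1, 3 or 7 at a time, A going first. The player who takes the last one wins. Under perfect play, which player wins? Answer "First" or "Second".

Second

Mark each pile size as W (mover wins) or L (mover loses):
i:   0  1  2  3  4  5  6  7  8  9 10 11 12 13 14 15 16 17 18
     L  W  L  W  L  W  L  W  L  W  L  W  L  W  L  W  L  W  L
Position 18 is L, so the second player wins.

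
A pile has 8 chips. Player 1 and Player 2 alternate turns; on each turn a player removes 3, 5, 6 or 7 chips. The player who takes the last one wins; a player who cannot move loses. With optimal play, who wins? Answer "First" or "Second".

First

Mark each pile size as W (mover wins) or L (mover loses):
i:   0  1  2  3  4  5  6  7  8
     L  L  L  W  W  W  W  W  W
Position 8 is W, so the first player wins.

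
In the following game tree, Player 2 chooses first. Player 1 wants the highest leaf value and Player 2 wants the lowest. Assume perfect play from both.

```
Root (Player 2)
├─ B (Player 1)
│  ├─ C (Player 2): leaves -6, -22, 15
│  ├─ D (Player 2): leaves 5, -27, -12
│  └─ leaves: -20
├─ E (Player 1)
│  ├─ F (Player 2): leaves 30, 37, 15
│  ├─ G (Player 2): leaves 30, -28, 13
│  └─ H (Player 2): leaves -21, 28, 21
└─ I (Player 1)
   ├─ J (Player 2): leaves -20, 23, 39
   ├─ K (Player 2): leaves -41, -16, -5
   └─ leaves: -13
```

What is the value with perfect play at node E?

15

F: min(30, 37, 15) = 15
G: min(30, -28, 13) = -28
H: min(-21, 28, 21) = -21
E: max(15, -28, -21) = 15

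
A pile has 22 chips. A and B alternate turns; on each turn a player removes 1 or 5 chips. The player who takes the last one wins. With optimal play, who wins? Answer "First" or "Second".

W/L table (W = player to move can force a win):
i:   0  1  2  3  4  5  6  7  8  9 10 11 12 13 14 15 16 17 18 19 20 21 22
     L  W  L  W  L  W  L  W  L  W  L  W  L  W  L  W  L  W  L  W  L  W  L
Position 22 is L, so the second player wins.

Second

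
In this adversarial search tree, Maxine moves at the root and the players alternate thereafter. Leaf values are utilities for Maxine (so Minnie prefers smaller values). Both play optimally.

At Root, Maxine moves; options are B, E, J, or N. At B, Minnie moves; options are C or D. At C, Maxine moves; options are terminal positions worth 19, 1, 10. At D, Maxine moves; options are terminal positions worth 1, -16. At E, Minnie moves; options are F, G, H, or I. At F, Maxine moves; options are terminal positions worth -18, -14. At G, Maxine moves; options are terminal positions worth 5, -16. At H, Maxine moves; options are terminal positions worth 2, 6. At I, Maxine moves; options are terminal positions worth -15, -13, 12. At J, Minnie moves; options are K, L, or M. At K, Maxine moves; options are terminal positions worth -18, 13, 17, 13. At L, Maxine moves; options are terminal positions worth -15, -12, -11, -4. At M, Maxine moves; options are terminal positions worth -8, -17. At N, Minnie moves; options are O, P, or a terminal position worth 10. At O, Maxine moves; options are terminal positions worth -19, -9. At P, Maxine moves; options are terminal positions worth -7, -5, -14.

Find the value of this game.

C (Maxine): max(19, 1, 10) = 19
D (Maxine): max(1, -16) = 1
B (Minnie): min(19, 1) = 1
F (Maxine): max(-18, -14) = -14
G (Maxine): max(5, -16) = 5
H (Maxine): max(2, 6) = 6
I (Maxine): max(-15, -13, 12) = 12
E (Minnie): min(-14, 5, 6, 12) = -14
K (Maxine): max(-18, 13, 17, 13) = 17
L (Maxine): max(-15, -12, -11, -4) = -4
M (Maxine): max(-8, -17) = -8
J (Minnie): min(17, -4, -8) = -8
O (Maxine): max(-19, -9) = -9
P (Maxine): max(-7, -5, -14) = -5
N (Minnie): min(-9, -5, 10) = -9
Root (Maxine): max(1, -14, -8, -9) = 1

1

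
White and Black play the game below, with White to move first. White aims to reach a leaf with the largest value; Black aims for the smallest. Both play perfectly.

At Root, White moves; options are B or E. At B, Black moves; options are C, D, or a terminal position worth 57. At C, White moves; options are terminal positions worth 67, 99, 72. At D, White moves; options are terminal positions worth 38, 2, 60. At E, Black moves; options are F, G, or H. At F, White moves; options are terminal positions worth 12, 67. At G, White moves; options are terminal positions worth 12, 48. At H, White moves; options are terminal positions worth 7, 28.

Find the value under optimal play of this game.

C (White): max(67, 99, 72) = 99
D (White): max(38, 2, 60) = 60
B (Black): min(99, 60, 57) = 57
F (White): max(12, 67) = 67
G (White): max(12, 48) = 48
H (White): max(7, 28) = 28
E (Black): min(67, 48, 28) = 28
Root (White): max(57, 28) = 57

57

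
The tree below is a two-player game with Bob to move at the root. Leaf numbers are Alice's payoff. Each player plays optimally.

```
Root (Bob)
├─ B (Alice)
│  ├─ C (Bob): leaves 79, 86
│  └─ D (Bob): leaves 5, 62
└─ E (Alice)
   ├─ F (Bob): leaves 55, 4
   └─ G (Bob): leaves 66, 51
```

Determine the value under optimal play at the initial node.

C (Bob): min(79, 86) = 79
D (Bob): min(5, 62) = 5
B (Alice): max(79, 5) = 79
F (Bob): min(55, 4) = 4
G (Bob): min(66, 51) = 51
E (Alice): max(4, 51) = 51
Root (Bob): min(79, 51) = 51

51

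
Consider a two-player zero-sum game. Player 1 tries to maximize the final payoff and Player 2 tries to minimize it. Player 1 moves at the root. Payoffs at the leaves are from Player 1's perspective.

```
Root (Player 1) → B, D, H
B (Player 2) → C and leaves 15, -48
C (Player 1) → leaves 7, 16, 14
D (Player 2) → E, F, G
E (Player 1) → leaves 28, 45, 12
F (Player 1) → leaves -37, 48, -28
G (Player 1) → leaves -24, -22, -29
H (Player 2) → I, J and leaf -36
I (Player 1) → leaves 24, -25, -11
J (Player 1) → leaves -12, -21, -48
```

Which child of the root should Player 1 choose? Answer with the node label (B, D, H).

D

C (Player 1): max(7, 16, 14) = 16
B (Player 2): min(16, 15, -48) = -48
E (Player 1): max(28, 45, 12) = 45
F (Player 1): max(-37, 48, -28) = 48
G (Player 1): max(-24, -22, -29) = -22
D (Player 2): min(45, 48, -22) = -22
I (Player 1): max(24, -25, -11) = 24
J (Player 1): max(-12, -21, -48) = -12
H (Player 2): min(24, -12, -36) = -36
Root (Player 1): max(-48, -22, -36) = -22
Player 1 picks the child with the highest value: D (value -22).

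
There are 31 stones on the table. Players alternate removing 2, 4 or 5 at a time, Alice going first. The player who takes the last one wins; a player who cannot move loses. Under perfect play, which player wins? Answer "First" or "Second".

First

Compute winning (W) and losing (L) positions by backward induction:
i:   0  1  2  3  4  5  6  7  8  9 10 11 12 13 14 15 16 17 18 19 20 21 22 23 24 25 26 27 28 29 30 31
     L  L  W  W  W  W  W  L  L  W  W  W  W  W  L  L  W  W  W  W  W  L  L  W  W  W  W  W  L  L  W  W
Position 31 is W, so the first player wins.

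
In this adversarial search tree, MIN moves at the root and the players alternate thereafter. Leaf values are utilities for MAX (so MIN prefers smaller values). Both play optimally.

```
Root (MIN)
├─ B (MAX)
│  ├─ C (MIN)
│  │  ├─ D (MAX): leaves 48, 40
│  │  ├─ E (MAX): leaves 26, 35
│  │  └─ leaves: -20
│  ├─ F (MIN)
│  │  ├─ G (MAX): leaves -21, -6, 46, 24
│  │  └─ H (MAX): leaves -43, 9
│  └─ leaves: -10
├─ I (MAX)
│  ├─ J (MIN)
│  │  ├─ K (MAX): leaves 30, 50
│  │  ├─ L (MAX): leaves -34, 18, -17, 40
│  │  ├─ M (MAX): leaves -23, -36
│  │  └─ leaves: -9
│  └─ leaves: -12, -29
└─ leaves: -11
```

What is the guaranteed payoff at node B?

9

D: max(48, 40) = 48
E: max(26, 35) = 35
C: min(48, 35, -20) = -20
G: max(-21, -6, 46, 24) = 46
H: max(-43, 9) = 9
F: min(46, 9) = 9
B: max(-20, 9, -10) = 9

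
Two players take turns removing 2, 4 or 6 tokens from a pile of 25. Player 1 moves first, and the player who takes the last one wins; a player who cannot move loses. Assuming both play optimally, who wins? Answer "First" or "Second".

Second

Positions where the player to move wins (W) vs loses (L):
i:   0  1  2  3  4  5  6  7  8  9 10 11 12 13 14 15 16 17 18 19 20 21 22 23 24 25
     L  L  W  W  W  W  W  W  L  L  W  W  W  W  W  W  L  L  W  W  W  W  W  W  L  L
Position 25 is L, so the second player wins.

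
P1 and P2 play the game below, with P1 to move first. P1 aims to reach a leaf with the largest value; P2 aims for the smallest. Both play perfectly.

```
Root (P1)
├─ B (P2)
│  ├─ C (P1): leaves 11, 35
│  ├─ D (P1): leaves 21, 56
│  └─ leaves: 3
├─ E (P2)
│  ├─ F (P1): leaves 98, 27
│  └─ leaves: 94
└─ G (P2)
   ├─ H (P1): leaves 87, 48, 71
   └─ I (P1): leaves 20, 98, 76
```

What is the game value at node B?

C: max(11, 35) = 35
D: max(21, 56) = 56
B: min(35, 56, 3) = 3

3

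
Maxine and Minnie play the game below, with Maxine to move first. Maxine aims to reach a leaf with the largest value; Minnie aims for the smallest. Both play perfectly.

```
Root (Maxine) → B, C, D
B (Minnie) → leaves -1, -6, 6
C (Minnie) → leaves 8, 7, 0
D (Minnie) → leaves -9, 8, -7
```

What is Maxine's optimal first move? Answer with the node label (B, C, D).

C

B (Minnie): min(-1, -6, 6) = -6
C (Minnie): min(8, 7, 0) = 0
D (Minnie): min(-9, 8, -7) = -9
Root (Maxine): max(-6, 0, -9) = 0
Maxine picks the child with the highest value: C (value 0).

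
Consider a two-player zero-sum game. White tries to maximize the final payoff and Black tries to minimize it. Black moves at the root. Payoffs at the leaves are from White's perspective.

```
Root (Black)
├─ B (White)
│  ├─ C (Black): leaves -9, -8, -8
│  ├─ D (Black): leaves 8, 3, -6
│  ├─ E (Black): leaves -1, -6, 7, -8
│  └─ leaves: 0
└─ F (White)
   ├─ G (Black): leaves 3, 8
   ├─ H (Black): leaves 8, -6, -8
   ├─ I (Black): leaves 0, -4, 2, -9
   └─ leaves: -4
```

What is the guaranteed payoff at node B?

0

C: min(-9, -8, -8) = -9
D: min(8, 3, -6) = -6
E: min(-1, -6, 7, -8) = -8
B: max(-9, -6, -8, 0) = 0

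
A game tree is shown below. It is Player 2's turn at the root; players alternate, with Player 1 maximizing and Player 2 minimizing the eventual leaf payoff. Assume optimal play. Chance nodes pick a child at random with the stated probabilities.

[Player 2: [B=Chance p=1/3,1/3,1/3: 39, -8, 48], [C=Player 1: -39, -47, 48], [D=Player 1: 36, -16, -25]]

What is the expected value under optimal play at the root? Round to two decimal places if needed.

B (Chance): 1/3·39 + 1/3·-8 + 1/3·48 = 26.33
C (Player 1): max(-39, -47, 48) = 48
D (Player 1): max(36, -16, -25) = 36
Root (Player 2): min(26.33, 48, 36) = 26.33

26.33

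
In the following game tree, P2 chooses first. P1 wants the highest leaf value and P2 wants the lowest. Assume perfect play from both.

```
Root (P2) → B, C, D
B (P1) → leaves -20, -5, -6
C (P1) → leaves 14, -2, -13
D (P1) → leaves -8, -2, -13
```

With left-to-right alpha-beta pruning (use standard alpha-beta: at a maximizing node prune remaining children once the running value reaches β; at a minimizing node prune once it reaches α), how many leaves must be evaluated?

B [α=-∞,β=+∞]: v=-5
C [α=-∞,β=-5]: v=14 after child 1 ≥ β → β-cutoff, skip 2
D [α=-∞,β=-5]: v=-2 after child 2 ≥ β → β-cutoff, skip 1
Root [α=-∞,β=+∞]: v=-5
Leaves evaluated: 6 of 9.

6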